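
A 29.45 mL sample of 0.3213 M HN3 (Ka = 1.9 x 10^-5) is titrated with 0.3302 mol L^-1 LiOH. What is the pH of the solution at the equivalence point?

8.97

n(HN3) = 0.3213 x 0.02945 = 0.009462 mol; V(LiOH) at equivalence = 0.009462/0.3302 = 0.02866 L.
At equivalence all the acid is converted to N3-; total volume = 0.02945 + 0.02866 = 0.05811 L, so [N3-] = 0.009462/0.05811 = 0.1628 M.
Kb = Kw/Ka = 1.0e-14 / 1.9 x 10^-5 = 5.26e-10.
[OH^-] = sqrt(Kb x [N3-]) = sqrt(5.26e-10 x 0.1628) = 9.26e-6 M.
pOH = 5.03, so pH = 14.00 - 5.03 = 8.97.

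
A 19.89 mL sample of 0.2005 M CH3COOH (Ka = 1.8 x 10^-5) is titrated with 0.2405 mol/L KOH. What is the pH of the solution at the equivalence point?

n(CH3COOH) = 0.2005 x 0.01989 = 0.003988 mol; V(KOH) at equivalence = 0.003988/0.2405 = 0.01658 L.
At equivalence all the acid is converted to CH3COO-; total volume = 0.01989 + 0.01658 = 0.03647 L, so [CH3COO-] = 0.003988/0.03647 = 0.1093 M.
Kb = Kw/Ka = 1.0e-14 / 1.8 x 10^-5 = 5.56e-10.
[OH^-] = sqrt(Kb x [CH3COO-]) = sqrt(5.56e-10 x 0.1093) = 7.79e-6 M.
pOH = 5.11, so pH = 14.00 - 5.11 = 8.89.

8.89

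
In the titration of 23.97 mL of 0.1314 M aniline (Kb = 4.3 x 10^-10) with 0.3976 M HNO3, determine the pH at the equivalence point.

n(C6H5NH2) = 0.1314 x 0.02397 = 0.003150 mol; V(HNO3) at equivalence = 0.003150/0.3976 = 0.007922 L.
At equivalence the base is fully converted to C6H5NH3+; total volume = 0.03189 L, so [C6H5NH3+] = 0.003150/0.03189 = 0.09876 M.
Ka(C6H5NH3+) = Kw/Kb = 1.0e-14 / 4.3 x 10^-10 = 2.33e-5.
[H^+] = sqrt(Ka x [C6H5NH3+]) = sqrt(2.33e-5 x 0.09876) = 0.00152 M.
pH = -log(0.00152) = 2.82.

2.82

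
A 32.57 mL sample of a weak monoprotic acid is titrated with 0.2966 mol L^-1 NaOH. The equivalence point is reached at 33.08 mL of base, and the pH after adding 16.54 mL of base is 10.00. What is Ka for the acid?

1.0 x 10^-10

16.54 mL is half of the equivalence volume, so this is the half-equivalence point where [HA] = [A^-].
At half-equivalence pH = pKa, so pKa = 10.00.
Ka = 10^(-10.00) = 1.0 x 10^-10.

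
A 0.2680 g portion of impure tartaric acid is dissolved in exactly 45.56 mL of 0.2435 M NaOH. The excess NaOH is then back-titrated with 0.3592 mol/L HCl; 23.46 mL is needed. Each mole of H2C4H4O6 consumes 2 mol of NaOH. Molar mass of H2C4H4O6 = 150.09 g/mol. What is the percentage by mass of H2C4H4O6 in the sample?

Total n(NaOH) added = 0.2435 x 0.04556 = 0.01109 mol.
n(HCl) used = 0.3592 x 0.02346 = 0.008427 mol, which equals the excess n(NaOH).
So n(NaOH) consumed by the sample = 0.01109 - 0.008427 = 0.002667 mol.
n(H2C4H4O6) = 0.002667 / 2 = 0.001334 mol.
mass H2C4H4O6 = 0.001334 x 150.09 = 0.2001 g, so %H2C4H4O6 = 0.2001/0.2680 x 100 = 74.7%.

74.7%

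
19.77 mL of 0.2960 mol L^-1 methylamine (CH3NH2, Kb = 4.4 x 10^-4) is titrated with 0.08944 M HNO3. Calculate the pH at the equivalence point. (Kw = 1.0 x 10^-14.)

n(CH3NH2) = 0.2960 x 0.01977 = 0.005852 mol; V(HNO3) at equivalence = 0.005852/0.08944 = 0.06543 L.
At equivalence the base is fully converted to CH3NH3+; total volume = 0.08520 L, so [CH3NH3+] = 0.005852/0.08520 = 0.06869 M.
Ka(CH3NH3+) = Kw/Kb = 1.0e-14 / 4.4 x 10^-4 = 2.27e-11.
[H^+] = sqrt(Ka x [CH3NH3+]) = sqrt(2.27e-11 x 0.06869) = 1.25e-6 M.
pH = -log(1.25e-6) = 5.90.

5.90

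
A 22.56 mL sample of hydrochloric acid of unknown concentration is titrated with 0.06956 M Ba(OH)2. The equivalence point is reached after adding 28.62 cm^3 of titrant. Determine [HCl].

n(Ba(OH)2) delivered = 0.06956 x 0.02862 = 0.001991 mol.
The reaction is 2 HCl + 1 Ba(OH)2, so n(HCl) = 0.001991 x 2/1 = 0.003982 mol.
[HCl] = 0.003982 mol / 0.02256 L = 0.176 M.

0.176 M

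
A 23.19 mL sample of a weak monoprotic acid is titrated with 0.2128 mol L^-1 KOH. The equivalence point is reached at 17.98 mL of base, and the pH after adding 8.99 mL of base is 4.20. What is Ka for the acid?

6.3 x 10^-5

8.99 mL is half of the equivalence volume, so this is the half-equivalence point where [HA] = [A^-].
At half-equivalence pH = pKa, so pKa = 4.20.
Ka = 10^(-4.20) = 6.3 x 10^-5.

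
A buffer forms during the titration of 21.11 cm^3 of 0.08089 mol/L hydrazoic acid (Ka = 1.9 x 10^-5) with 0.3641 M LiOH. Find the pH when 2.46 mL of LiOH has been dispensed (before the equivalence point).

4.76

Initial n(HN3) = 0.08089 x 0.02111 = 0.001708 mol.
n(LiOH) added = 0.3641 x 0.002460 = 0.0008957 mol, converting that many moles of HN3 to N3-.
Remaining n(HN3) = 0.0008119 mol; n(N3-) = 0.0008957 mol.
By Henderson-Hasselbalch, pH = pKa + log([A^-]/[HA]) = 4.72 + log(0.0008957/0.0008119) = 4.72 + (+0.04) = 4.76.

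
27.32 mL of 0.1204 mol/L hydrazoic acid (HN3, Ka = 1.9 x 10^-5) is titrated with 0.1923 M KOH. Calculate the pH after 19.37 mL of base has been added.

11.97

n(acid) = 0.1204 x 0.02732 = 0.003289 mol; n(KOH) added = 0.1923 x 0.01937 = 0.003725 mol.
Base is in excess by 0.003725 - 0.003289 = 0.0004355 mol in a total volume of 0.04669 L.
[OH^-] = 0.0004355/0.04669 = 0.009328 M, so pOH = 2.03 and pH = 14.00 - 2.03 = 11.97.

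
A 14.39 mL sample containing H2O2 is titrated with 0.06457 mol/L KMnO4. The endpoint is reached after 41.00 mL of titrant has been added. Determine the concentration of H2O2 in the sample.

n(KMnO4) = 0.06457 x 0.04100 = 0.002647 mol.
From the balanced equation, 2 mol KMnO4 reacts with 5 mol H2O2, so n(H2O2) = 0.002647 x 5/2 = 0.006618 mol.
[H2O2] = 0.006618 / 0.01439 L = 0.460 M.

0.460 M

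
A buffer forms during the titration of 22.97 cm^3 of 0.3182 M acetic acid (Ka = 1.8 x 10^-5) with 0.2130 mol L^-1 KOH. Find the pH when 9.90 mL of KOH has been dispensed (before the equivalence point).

Initial n(CH3COOH) = 0.3182 x 0.02297 = 0.007309 mol.
n(KOH) added = 0.2130 x 0.009900 = 0.002109 mol, converting that many moles of CH3COOH to CH3COO-.
Remaining n(CH3COOH) = 0.005200 mol; n(CH3COO-) = 0.002109 mol.
By Henderson-Hasselbalch, pH = pKa + log([A^-]/[HA]) = 4.74 + log(0.002109/0.005200) = 4.74 + (-0.39) = 4.35.

4.35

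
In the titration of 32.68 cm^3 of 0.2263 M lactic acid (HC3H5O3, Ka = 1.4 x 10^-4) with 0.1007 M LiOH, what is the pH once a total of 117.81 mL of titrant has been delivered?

12.47

n(acid) = 0.2263 x 0.03268 = 0.007395 mol; n(LiOH) added = 0.1007 x 0.1178 = 0.01186 mol.
Base is in excess by 0.01186 - 0.007395 = 0.004468 mol in a total volume of 0.1505 L.
[OH^-] = 0.004468/0.1505 = 0.02969 M, so pOH = 1.53 and pH = 14.00 - 1.53 = 12.47.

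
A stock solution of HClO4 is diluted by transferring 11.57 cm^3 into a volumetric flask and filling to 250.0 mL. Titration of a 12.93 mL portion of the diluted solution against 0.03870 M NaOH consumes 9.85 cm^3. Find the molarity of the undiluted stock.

n(NaOH) = 0.03870 x 0.009850 = 0.0003812 mol.
n(HClO4) in the aliquot = 0.0003812 mol.
[diluted HClO4] = 0.0003812 / 0.01293 = 0.02948 M.
Dilution factor = 250.0/11.57 = 21.61, so [stock] = 0.02948 x 21.61 = 0.637 M.

0.637 M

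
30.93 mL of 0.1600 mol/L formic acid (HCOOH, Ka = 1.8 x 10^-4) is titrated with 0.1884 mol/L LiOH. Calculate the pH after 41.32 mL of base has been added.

n(acid) = 0.1600 x 0.03093 = 0.004949 mol; n(LiOH) added = 0.1884 x 0.04132 = 0.007785 mol.
Base is in excess by 0.007785 - 0.004949 = 0.002836 mol in a total volume of 0.07225 L.
[OH^-] = 0.002836/0.07225 = 0.03925 M, so pOH = 1.41 and pH = 14.00 - 1.41 = 12.59.

12.59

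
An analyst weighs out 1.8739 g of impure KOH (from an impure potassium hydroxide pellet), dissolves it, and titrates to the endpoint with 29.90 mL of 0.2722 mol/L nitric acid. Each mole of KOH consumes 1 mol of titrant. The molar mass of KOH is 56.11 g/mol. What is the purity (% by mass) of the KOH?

n(HNO3) = 0.2722 x 0.02990 = 0.008139 mol.
n(KOH) = 0.008139 / 1 = 0.008139 mol.
mass of KOH = 0.008139 x 56.11 = 0.4567 g.
% purity = 0.4567 / 1.8739 x 100 = 24.4%.

24.4%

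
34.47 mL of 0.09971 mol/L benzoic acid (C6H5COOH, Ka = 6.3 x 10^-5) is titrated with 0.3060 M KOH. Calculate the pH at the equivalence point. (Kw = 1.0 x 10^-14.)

n(C6H5COOH) = 0.09971 x 0.03447 = 0.003437 mol; V(KOH) at equivalence = 0.003437/0.3060 = 0.01123 L.
At equivalence all the acid is converted to C6H5COO-; total volume = 0.03447 + 0.01123 = 0.04570 L, so [C6H5COO-] = 0.003437/0.04570 = 0.07520 M.
Kb = Kw/Ka = 1.0e-14 / 6.3 x 10^-5 = 1.59e-10.
[OH^-] = sqrt(Kb x [C6H5COO-]) = sqrt(1.59e-10 x 0.07520) = 3.46e-6 M.
pOH = 5.46, so pH = 14.00 - 5.46 = 8.54.

8.54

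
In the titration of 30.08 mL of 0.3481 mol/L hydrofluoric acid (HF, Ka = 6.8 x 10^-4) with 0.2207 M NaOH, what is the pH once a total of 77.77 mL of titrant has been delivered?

n(acid) = 0.3481 x 0.03008 = 0.01047 mol; n(NaOH) added = 0.2207 x 0.07777 = 0.01716 mol.
Base is in excess by 0.01716 - 0.01047 = 0.006693 mol in a total volume of 0.1078 L.
[OH^-] = 0.006693/0.1078 = 0.06206 M, so pOH = 1.21 and pH = 14.00 - 1.21 = 12.79.

12.79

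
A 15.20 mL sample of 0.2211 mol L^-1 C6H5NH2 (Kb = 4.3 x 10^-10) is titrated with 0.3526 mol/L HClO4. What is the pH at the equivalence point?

n(C6H5NH2) = 0.2211 x 0.01520 = 0.003361 mol; V(HClO4) at equivalence = 0.003361/0.3526 = 0.009531 L.
At equivalence the base is fully converted to C6H5NH3+; total volume = 0.02473 L, so [C6H5NH3+] = 0.003361/0.02473 = 0.1359 M.
Ka(C6H5NH3+) = Kw/Kb = 1.0e-14 / 4.3 x 10^-10 = 2.33e-5.
[H^+] = sqrt(Ka x [C6H5NH3+]) = sqrt(2.33e-5 x 0.1359) = 0.00178 M.
pH = -log(0.00178) = 2.75.

2.75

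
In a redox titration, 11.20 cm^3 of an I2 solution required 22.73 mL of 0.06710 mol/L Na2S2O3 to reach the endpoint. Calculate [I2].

0.0681 M

n(Na2S2O3) = 0.06710 x 0.02273 = 0.001525 mol.
From the balanced equation, 2 mol Na2S2O3 reacts with 1 mol I2, so n(I2) = 0.001525 x 1/2 = 0.0007626 mol.
[I2] = 0.0007626 / 0.01120 L = 0.0681 M.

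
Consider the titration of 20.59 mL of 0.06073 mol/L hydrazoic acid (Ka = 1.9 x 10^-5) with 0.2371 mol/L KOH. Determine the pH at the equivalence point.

8.70

n(HN3) = 0.06073 x 0.02059 = 0.001250 mol; V(KOH) at equivalence = 0.001250/0.2371 = 0.005274 L.
At equivalence all the acid is converted to N3-; total volume = 0.02059 + 0.005274 = 0.02586 L, so [N3-] = 0.001250/0.02586 = 0.04835 M.
Kb = Kw/Ka = 1.0e-14 / 1.9 x 10^-5 = 5.26e-10.
[OH^-] = sqrt(Kb x [N3-]) = sqrt(5.26e-10 x 0.04835) = 5.04e-6 M.
pOH = 5.30, so pH = 14.00 - 5.30 = 8.70.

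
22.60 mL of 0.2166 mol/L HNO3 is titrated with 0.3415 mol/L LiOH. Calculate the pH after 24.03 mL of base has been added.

12.85

n(acid) = 0.2166 x 0.02260 = 0.004895 mol; n(LiOH) added = 0.3415 x 0.02403 = 0.008206 mol.
Base is in excess by 0.008206 - 0.004895 = 0.003311 mol in a total volume of 0.04663 L.
[OH^-] = 0.003311/0.04663 = 0.07101 M, so pOH = 1.15 and pH = 14.00 - 1.15 = 12.85.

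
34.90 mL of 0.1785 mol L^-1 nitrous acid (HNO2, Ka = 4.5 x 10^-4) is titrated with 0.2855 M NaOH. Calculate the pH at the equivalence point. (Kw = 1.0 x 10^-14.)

8.19

n(HNO2) = 0.1785 x 0.03490 = 0.006230 mol; V(NaOH) at equivalence = 0.006230/0.2855 = 0.02182 L.
At equivalence all the acid is converted to NO2-; total volume = 0.03490 + 0.02182 = 0.05672 L, so [NO2-] = 0.006230/0.05672 = 0.1098 M.
Kb = Kw/Ka = 1.0e-14 / 4.5 x 10^-4 = 2.22e-11.
[OH^-] = sqrt(Kb x [NO2-]) = sqrt(2.22e-11 x 0.1098) = 1.56e-6 M.
pOH = 5.81, so pH = 14.00 - 5.81 = 8.19.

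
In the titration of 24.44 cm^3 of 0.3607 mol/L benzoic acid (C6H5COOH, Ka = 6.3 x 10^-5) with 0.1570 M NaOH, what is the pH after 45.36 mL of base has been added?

Initial n(C6H5COOH) = 0.3607 x 0.02444 = 0.008816 mol.
n(NaOH) added = 0.1570 x 0.04536 = 0.007122 mol, converting that many moles of C6H5COOH to C6H5COO-.
Remaining n(C6H5COOH) = 0.001694 mol; n(C6H5COO-) = 0.007122 mol.
By Henderson-Hasselbalch, pH = pKa + log([A^-]/[HA]) = 4.20 + log(0.007122/0.001694) = 4.20 + (+0.62) = 4.82.

4.82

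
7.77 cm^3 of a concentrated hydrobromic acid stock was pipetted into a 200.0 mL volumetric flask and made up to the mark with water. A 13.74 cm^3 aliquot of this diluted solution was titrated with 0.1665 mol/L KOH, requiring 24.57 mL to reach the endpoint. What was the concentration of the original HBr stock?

n(KOH) = 0.1665 x 0.02457 = 0.004091 mol.
n(HBr) in the aliquot = 0.004091 mol.
[diluted HBr] = 0.004091 / 0.01374 = 0.2977 M.
Dilution factor = 200.0/7.770 = 25.74, so [stock] = 0.2977 x 25.74 = 7.66 M.

7.66 M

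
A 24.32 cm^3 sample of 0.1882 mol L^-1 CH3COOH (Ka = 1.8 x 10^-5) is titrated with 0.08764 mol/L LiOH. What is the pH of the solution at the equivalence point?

n(CH3COOH) = 0.1882 x 0.02432 = 0.004577 mol; V(LiOH) at equivalence = 0.004577/0.08764 = 0.05223 L.
At equivalence all the acid is converted to CH3COO-; total volume = 0.02432 + 0.05223 = 0.07655 L, so [CH3COO-] = 0.004577/0.07655 = 0.05979 M.
Kb = Kw/Ka = 1.0e-14 / 1.8 x 10^-5 = 5.56e-10.
[OH^-] = sqrt(Kb x [CH3COO-]) = sqrt(5.56e-10 x 0.05979) = 5.76e-6 M.
pOH = 5.24, so pH = 14.00 - 5.24 = 8.76.

8.76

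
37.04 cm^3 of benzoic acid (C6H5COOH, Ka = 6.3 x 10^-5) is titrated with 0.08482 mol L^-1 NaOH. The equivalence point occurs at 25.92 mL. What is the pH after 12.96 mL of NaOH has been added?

12.96 mL is exactly half the equivalence volume (25.92/2), i.e. the half-equivalence point.
There, n(HA) = n(A^-), so pH = pKa = -log(6.3 x 10^-5) = 4.20.

4.20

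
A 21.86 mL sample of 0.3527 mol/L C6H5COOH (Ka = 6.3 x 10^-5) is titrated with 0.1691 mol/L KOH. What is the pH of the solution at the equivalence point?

n(C6H5COOH) = 0.3527 x 0.02186 = 0.007710 mol; V(KOH) at equivalence = 0.007710/0.1691 = 0.04559 L.
At equivalence all the acid is converted to C6H5COO-; total volume = 0.02186 + 0.04559 = 0.06745 L, so [C6H5COO-] = 0.007710/0.06745 = 0.1143 M.
Kb = Kw/Ka = 1.0e-14 / 6.3 x 10^-5 = 1.59e-10.
[OH^-] = sqrt(Kb x [C6H5COO-]) = sqrt(1.59e-10 x 0.1143) = 4.26e-6 M.
pOH = 5.37, so pH = 14.00 - 5.37 = 8.63.

8.63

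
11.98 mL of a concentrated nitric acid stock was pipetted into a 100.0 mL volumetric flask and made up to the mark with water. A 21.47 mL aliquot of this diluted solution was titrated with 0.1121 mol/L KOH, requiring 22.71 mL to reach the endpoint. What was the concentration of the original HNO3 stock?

n(KOH) = 0.1121 x 0.02271 = 0.002546 mol.
n(HNO3) in the aliquot = 0.002546 mol.
[diluted HNO3] = 0.002546 / 0.02147 = 0.1186 M.
Dilution factor = 100.0/11.98 = 8.347, so [stock] = 0.1186 x 8.347 = 0.990 M.

0.990 M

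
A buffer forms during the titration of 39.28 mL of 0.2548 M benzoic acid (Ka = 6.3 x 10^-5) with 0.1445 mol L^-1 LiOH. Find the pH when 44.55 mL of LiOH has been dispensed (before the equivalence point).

Initial n(C6H5COOH) = 0.2548 x 0.03928 = 0.01001 mol.
n(LiOH) added = 0.1445 x 0.04455 = 0.006437 mol, converting that many moles of C6H5COOH to C6H5COO-.
Remaining n(C6H5COOH) = 0.003571 mol; n(C6H5COO-) = 0.006437 mol.
By Henderson-Hasselbalch, pH = pKa + log([A^-]/[HA]) = 4.20 + log(0.006437/0.003571) = 4.20 + (+0.26) = 4.46.

4.46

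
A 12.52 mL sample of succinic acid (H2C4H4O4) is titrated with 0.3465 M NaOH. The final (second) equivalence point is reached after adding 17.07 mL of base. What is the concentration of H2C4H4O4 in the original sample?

0.236 M

n(NaOH) = 0.3465 x 0.01707 = 0.005915 mol.
At the final (second) equivalence point, 2 mol OH^- react per mol H2C4H4O4, so n(H2C4H4O4) = 0.005915 / 2 = 0.002957 mol.
[H2C4H4O4] = 0.002957 / 0.01252 L = 0.236 M.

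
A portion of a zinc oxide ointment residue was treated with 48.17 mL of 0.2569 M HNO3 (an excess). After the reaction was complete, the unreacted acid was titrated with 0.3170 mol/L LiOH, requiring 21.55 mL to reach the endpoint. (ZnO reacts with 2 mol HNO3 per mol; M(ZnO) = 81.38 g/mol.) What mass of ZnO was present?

0.226 g

Total n(HNO3) added = 0.2569 x 0.04817 = 0.01237 mol.
n(LiOH) used = 0.3170 x 0.02155 = 0.006831 mol, which equals the excess n(HNO3).
So n(HNO3) consumed by the sample = 0.01237 - 0.006831 = 0.005544 mol.
n(ZnO) = 0.005544 / 2 = 0.002772 mol.
mass = 0.002772 mol x 81.38 g/mol = 0.226 g.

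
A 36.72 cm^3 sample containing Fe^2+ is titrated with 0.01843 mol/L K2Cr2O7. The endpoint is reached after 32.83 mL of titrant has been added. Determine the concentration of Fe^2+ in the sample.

n(K2Cr2O7) = 0.01843 x 0.03283 = 0.0006051 mol.
From the balanced equation, 1 mol K2Cr2O7 reacts with 6 mol Fe^2+, so n(Fe^2+) = 0.0006051 x 6/1 = 0.003630 mol.
[Fe^2+] = 0.003630 / 0.03672 L = 0.0989 M.

0.0989 M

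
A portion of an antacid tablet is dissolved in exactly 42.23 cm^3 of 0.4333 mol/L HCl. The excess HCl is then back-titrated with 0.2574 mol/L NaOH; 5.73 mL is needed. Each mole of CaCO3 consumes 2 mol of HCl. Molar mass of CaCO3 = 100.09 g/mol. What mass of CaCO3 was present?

0.842 g

Total n(HCl) added = 0.4333 x 0.04223 = 0.01830 mol.
n(NaOH) used = 0.2574 x 0.005730 = 0.001475 mol, which equals the excess n(HCl).
So n(HCl) consumed by the sample = 0.01830 - 0.001475 = 0.01682 mol.
n(CaCO3) = 0.01682 / 2 = 0.008412 mol.
mass = 0.008412 mol x 100.09 g/mol = 0.842 g.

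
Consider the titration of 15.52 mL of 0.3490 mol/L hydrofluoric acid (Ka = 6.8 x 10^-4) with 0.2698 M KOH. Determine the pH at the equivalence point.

8.17

n(HF) = 0.3490 x 0.01552 = 0.005416 mol; V(KOH) at equivalence = 0.005416/0.2698 = 0.02008 L.
At equivalence all the acid is converted to F-; total volume = 0.01552 + 0.02008 = 0.03560 L, so [F-] = 0.005416/0.03560 = 0.1522 M.
Kb = Kw/Ka = 1.0e-14 / 6.8 x 10^-4 = 1.47e-11.
[OH^-] = sqrt(Kb x [F-]) = sqrt(1.47e-11 x 0.1522) = 1.50e-6 M.
pOH = 5.83, so pH = 14.00 - 5.83 = 8.17.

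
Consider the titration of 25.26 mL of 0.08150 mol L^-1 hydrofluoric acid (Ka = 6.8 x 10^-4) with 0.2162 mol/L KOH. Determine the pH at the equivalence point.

n(HF) = 0.08150 x 0.02526 = 0.002059 mol; V(KOH) at equivalence = 0.002059/0.2162 = 0.009522 L.
At equivalence all the acid is converted to F-; total volume = 0.02526 + 0.009522 = 0.03478 L, so [F-] = 0.002059/0.03478 = 0.05919 M.
Kb = Kw/Ka = 1.0e-14 / 6.8 x 10^-4 = 1.47e-11.
[OH^-] = sqrt(Kb x [F-]) = sqrt(1.47e-11 x 0.05919) = 9.33e-7 M.
pOH = 6.03, so pH = 14.00 - 6.03 = 7.97.

7.97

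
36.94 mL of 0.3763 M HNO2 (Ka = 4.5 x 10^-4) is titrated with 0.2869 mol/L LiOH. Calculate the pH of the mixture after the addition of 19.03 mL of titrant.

Initial n(HNO2) = 0.3763 x 0.03694 = 0.01390 mol.
n(LiOH) added = 0.2869 x 0.01903 = 0.005460 mol, converting that many moles of HNO2 to NO2-.
Remaining n(HNO2) = 0.008441 mol; n(NO2-) = 0.005460 mol.
By Henderson-Hasselbalch, pH = pKa + log([A^-]/[HA]) = 3.35 + log(0.005460/0.008441) = 3.35 + (-0.19) = 3.16.

3.16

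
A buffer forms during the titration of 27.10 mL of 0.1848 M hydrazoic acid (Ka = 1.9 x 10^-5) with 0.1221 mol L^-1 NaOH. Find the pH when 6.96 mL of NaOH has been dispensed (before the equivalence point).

4.03

Initial n(HN3) = 0.1848 x 0.02710 = 0.005008 mol.
n(NaOH) added = 0.1221 x 0.006960 = 0.0008498 mol, converting that many moles of HN3 to N3-.
Remaining n(HN3) = 0.004158 mol; n(N3-) = 0.0008498 mol.
By Henderson-Hasselbalch, pH = pKa + log([A^-]/[HA]) = 4.72 + log(0.0008498/0.004158) = 4.72 + (-0.69) = 4.03.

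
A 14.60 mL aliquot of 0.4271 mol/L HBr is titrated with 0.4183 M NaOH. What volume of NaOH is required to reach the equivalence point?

14.9 mL

n(HBr) = 0.4271 mol/L x 0.01460 L = 0.006236 mol.
At equivalence n(NaOH) = n(HBr) = 0.006236 mol.
V(NaOH) = 0.006236 / 0.4183 = 0.01491 L = 14.9 mL.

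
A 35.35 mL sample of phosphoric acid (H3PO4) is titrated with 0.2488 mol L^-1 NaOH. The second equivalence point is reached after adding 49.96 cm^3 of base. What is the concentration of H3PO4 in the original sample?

n(NaOH) = 0.2488 x 0.04996 = 0.01243 mol.
At the second equivalence point, 2 mol OH^- react per mol H3PO4, so n(H3PO4) = 0.01243 / 2 = 0.006215 mol.
[H3PO4] = 0.006215 / 0.03535 L = 0.176 M.

0.176 M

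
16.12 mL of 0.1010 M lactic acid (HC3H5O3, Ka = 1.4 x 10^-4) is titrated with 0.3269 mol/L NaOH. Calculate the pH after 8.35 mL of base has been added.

n(acid) = 0.1010 x 0.01612 = 0.001628 mol; n(NaOH) added = 0.3269 x 0.008350 = 0.002730 mol.
Base is in excess by 0.002730 - 0.001628 = 0.001101 mol in a total volume of 0.02447 L.
[OH^-] = 0.001101/0.02447 = 0.04501 M, so pOH = 1.35 and pH = 14.00 - 1.35 = 12.65.

12.65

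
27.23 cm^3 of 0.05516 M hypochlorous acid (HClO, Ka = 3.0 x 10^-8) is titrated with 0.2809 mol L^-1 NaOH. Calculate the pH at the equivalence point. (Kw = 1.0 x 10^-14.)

10.09

n(HClO) = 0.05516 x 0.02723 = 0.001502 mol; V(NaOH) at equivalence = 0.001502/0.2809 = 0.005347 L.
At equivalence all the acid is converted to ClO-; total volume = 0.02723 + 0.005347 = 0.03258 L, so [ClO-] = 0.001502/0.03258 = 0.04611 M.
Kb = Kw/Ka = 1.0e-14 / 3.0 x 10^-8 = 3.33e-7.
[OH^-] = sqrt(Kb x [ClO-]) = sqrt(3.33e-7 x 0.04611) = 0.000124 M.
pOH = 3.91, so pH = 14.00 - 3.91 = 10.09.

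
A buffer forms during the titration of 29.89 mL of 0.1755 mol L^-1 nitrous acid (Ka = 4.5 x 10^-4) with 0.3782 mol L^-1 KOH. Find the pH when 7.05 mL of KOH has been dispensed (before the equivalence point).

3.36

Initial n(HNO2) = 0.1755 x 0.02989 = 0.005246 mol.
n(KOH) added = 0.3782 x 0.007050 = 0.002666 mol, converting that many moles of HNO2 to NO2-.
Remaining n(HNO2) = 0.002579 mol; n(NO2-) = 0.002666 mol.
By Henderson-Hasselbalch, pH = pKa + log([A^-]/[HA]) = 3.35 + log(0.002666/0.002579) = 3.35 + (+0.01) = 3.36.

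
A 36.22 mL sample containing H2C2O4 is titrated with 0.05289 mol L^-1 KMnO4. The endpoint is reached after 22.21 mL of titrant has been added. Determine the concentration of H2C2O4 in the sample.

0.0811 M

n(KMnO4) = 0.05289 x 0.02221 = 0.001175 mol.
From the balanced equation, 2 mol KMnO4 reacts with 5 mol H2C2O4, so n(H2C2O4) = 0.001175 x 5/2 = 0.002937 mol.
[H2C2O4] = 0.002937 / 0.03622 L = 0.0811 M.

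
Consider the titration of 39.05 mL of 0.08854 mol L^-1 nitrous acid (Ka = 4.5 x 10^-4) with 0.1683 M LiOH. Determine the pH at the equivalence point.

8.06

n(HNO2) = 0.08854 x 0.03905 = 0.003457 mol; V(LiOH) at equivalence = 0.003457/0.1683 = 0.02054 L.
At equivalence all the acid is converted to NO2-; total volume = 0.03905 + 0.02054 = 0.05959 L, so [NO2-] = 0.003457/0.05959 = 0.05802 M.
Kb = Kw/Ka = 1.0e-14 / 4.5 x 10^-4 = 2.22e-11.
[OH^-] = sqrt(Kb x [NO2-]) = sqrt(2.22e-11 x 0.05802) = 1.14e-6 M.
pOH = 5.94, so pH = 14.00 - 5.94 = 8.06.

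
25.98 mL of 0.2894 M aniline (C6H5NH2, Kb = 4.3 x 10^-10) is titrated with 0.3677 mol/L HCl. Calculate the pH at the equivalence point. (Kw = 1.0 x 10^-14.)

n(C6H5NH2) = 0.2894 x 0.02598 = 0.007519 mol; V(HCl) at equivalence = 0.007519/0.3677 = 0.02045 L.
At equivalence the base is fully converted to C6H5NH3+; total volume = 0.04643 L, so [C6H5NH3+] = 0.007519/0.04643 = 0.1619 M.
Ka(C6H5NH3+) = Kw/Kb = 1.0e-14 / 4.3 x 10^-10 = 2.33e-5.
[H^+] = sqrt(Ka x [C6H5NH3+]) = sqrt(2.33e-5 x 0.1619) = 0.00194 M.
pH = -log(0.00194) = 2.71.

2.71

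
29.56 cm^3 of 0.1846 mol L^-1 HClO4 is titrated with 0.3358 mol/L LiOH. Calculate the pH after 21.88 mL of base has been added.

n(acid) = 0.1846 x 0.02956 = 0.005457 mol; n(LiOH) added = 0.3358 x 0.02188 = 0.007347 mol.
Base is in excess by 0.007347 - 0.005457 = 0.001891 mol in a total volume of 0.05144 L.
[OH^-] = 0.001891/0.05144 = 0.03675 M, so pOH = 1.43 and pH = 14.00 - 1.43 = 12.57.

12.57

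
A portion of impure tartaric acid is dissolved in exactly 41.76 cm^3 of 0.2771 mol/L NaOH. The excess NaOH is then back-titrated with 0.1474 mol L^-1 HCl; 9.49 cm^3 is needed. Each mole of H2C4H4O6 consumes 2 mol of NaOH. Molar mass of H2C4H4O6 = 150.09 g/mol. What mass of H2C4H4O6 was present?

Total n(NaOH) added = 0.2771 x 0.04176 = 0.01157 mol.
n(HCl) used = 0.1474 x 0.009490 = 0.001399 mol, which equals the excess n(NaOH).
So n(NaOH) consumed by the sample = 0.01157 - 0.001399 = 0.01017 mol.
n(H2C4H4O6) = 0.01017 / 2 = 0.005086 mol.
mass = 0.005086 mol x 150.09 g/mol = 0.763 g.

0.763 g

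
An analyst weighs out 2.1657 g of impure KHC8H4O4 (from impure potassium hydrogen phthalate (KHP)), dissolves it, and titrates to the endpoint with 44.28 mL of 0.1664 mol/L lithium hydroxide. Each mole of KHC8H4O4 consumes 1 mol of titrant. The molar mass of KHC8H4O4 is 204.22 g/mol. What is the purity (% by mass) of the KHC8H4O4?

n(LiOH) = 0.1664 x 0.04428 = 0.007368 mol.
n(KHC8H4O4) = 0.007368 / 1 = 0.007368 mol.
mass of KHC8H4O4 = 0.007368 x 204.22 = 1.505 g.
% purity = 1.505 / 2.1657 x 100 = 69.5%.

69.5%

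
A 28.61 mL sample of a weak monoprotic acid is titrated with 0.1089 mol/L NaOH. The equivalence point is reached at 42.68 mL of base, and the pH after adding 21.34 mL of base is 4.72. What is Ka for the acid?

1.9 x 10^-5

21.34 mL is half of the equivalence volume, so this is the half-equivalence point where [HA] = [A^-].
At half-equivalence pH = pKa, so pKa = 4.72.
Ka = 10^(-4.72) = 1.9 x 10^-5.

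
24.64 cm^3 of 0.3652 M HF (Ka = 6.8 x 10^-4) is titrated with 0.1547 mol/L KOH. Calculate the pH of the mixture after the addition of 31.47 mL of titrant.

Initial n(HF) = 0.3652 x 0.02464 = 0.008999 mol.
n(KOH) added = 0.1547 x 0.03147 = 0.004868 mol, converting that many moles of HF to F-.
Remaining n(HF) = 0.004130 mol; n(F-) = 0.004868 mol.
By Henderson-Hasselbalch, pH = pKa + log([A^-]/[HA]) = 3.17 + log(0.004868/0.004130) = 3.17 + (+0.07) = 3.24.

3.24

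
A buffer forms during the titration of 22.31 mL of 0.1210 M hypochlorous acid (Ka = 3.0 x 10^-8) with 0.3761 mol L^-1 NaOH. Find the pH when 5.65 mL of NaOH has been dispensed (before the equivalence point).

8.09

Initial n(HClO) = 0.1210 x 0.02231 = 0.002700 mol.
n(NaOH) added = 0.3761 x 0.005650 = 0.002125 mol, converting that many moles of HClO to ClO-.
Remaining n(HClO) = 0.0005745 mol; n(ClO-) = 0.002125 mol.
By Henderson-Hasselbalch, pH = pKa + log([A^-]/[HA]) = 7.52 + log(0.002125/0.0005745) = 7.52 + (+0.57) = 8.09.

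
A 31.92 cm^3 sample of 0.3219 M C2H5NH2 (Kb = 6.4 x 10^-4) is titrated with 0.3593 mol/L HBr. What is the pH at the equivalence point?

n(C2H5NH2) = 0.3219 x 0.03192 = 0.01028 mol; V(HBr) at equivalence = 0.01028/0.3593 = 0.02860 L.
At equivalence the base is fully converted to C2H5NH3+; total volume = 0.06052 L, so [C2H5NH3+] = 0.01028/0.06052 = 0.1698 M.
Ka(C2H5NH3+) = Kw/Kb = 1.0e-14 / 6.4 x 10^-4 = 1.56e-11.
[H^+] = sqrt(Ka x [C2H5NH3+]) = sqrt(1.56e-11 x 0.1698) = 1.63e-6 M.
pH = -log(1.63e-6) = 5.79.

5.79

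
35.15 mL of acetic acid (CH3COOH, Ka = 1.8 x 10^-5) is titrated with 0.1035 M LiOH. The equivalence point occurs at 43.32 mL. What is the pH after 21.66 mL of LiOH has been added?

4.74

21.66 mL is exactly half the equivalence volume (43.32/2), i.e. the half-equivalence point.
There, n(HA) = n(A^-), so pH = pKa = -log(1.8 x 10^-5) = 4.74.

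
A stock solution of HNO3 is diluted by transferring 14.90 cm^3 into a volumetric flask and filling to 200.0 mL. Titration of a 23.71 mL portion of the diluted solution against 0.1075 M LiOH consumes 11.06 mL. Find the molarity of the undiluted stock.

n(LiOH) = 0.1075 x 0.01106 = 0.001189 mol.
n(HNO3) in the aliquot = 0.001189 mol.
[diluted HNO3] = 0.001189 / 0.02371 = 0.05015 M.
Dilution factor = 200.0/14.90 = 13.42, so [stock] = 0.05015 x 13.42 = 0.673 M.

0.673 M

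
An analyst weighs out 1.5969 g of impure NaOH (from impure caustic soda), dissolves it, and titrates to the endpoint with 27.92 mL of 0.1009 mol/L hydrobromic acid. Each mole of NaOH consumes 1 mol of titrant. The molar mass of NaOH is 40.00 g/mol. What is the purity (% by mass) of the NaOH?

n(HBr) = 0.1009 x 0.02792 = 0.002817 mol.
n(NaOH) = 0.002817 / 1 = 0.002817 mol.
mass of NaOH = 0.002817 x 40.00 = 0.1127 g.
% purity = 0.1127 / 1.5969 x 100 = 7.06%.

7.06%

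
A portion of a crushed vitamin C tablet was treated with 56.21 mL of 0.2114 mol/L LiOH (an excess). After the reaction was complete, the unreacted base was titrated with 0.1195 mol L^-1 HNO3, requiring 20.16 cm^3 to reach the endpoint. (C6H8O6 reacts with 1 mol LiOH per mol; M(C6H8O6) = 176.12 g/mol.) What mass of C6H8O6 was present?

Total n(LiOH) added = 0.2114 x 0.05621 = 0.01188 mol.
n(HNO3) used = 0.1195 x 0.02016 = 0.002409 mol, which equals the excess n(LiOH).
So n(LiOH) consumed by the sample = 0.01188 - 0.002409 = 0.009474 mol.
n(C6H8O6) = 0.009474 / 1 = 0.009474 mol.
mass = 0.009474 mol x 176.12 g/mol = 1.67 g.

1.67 g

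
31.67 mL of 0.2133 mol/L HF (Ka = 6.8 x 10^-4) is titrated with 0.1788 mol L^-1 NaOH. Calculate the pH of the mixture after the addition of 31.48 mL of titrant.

Initial n(HF) = 0.2133 x 0.03167 = 0.006755 mol.
n(NaOH) added = 0.1788 x 0.03148 = 0.005629 mol, converting that many moles of HF to F-.
Remaining n(HF) = 0.001127 mol; n(F-) = 0.005629 mol.
By Henderson-Hasselbalch, pH = pKa + log([A^-]/[HA]) = 3.17 + log(0.005629/0.001127) = 3.17 + (+0.70) = 3.87.

3.87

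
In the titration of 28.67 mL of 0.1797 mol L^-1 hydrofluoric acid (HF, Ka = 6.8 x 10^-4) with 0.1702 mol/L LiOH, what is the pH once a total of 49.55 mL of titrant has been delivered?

n(acid) = 0.1797 x 0.02867 = 0.005152 mol; n(LiOH) added = 0.1702 x 0.04955 = 0.008433 mol.
Base is in excess by 0.008433 - 0.005152 = 0.003281 mol in a total volume of 0.07822 L.
[OH^-] = 0.003281/0.07822 = 0.04195 M, so pOH = 1.38 and pH = 14.00 - 1.38 = 12.62.

12.62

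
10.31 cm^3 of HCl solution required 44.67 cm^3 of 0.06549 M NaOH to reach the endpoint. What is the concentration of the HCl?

0.284 M

n(NaOH) delivered = 0.06549 x 0.04467 = 0.002925 mol.
For a 1:1 reaction, n(HCl) = 0.002925 mol.
[HCl] = 0.002925 mol / 0.01031 L = 0.284 M.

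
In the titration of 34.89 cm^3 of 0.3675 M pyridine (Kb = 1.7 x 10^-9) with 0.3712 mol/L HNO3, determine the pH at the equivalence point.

2.98

n(C5H5N) = 0.3675 x 0.03489 = 0.01282 mol; V(HNO3) at equivalence = 0.01282/0.3712 = 0.03454 L.
At equivalence the base is fully converted to C5H5NH+; total volume = 0.06943 L, so [C5H5NH+] = 0.01282/0.06943 = 0.1847 M.
Ka(C5H5NH+) = Kw/Kb = 1.0e-14 / 1.7 x 10^-9 = 5.88e-6.
[H^+] = sqrt(Ka x [C5H5NH+]) = sqrt(5.88e-6 x 0.1847) = 0.00104 M.
pH = -log(0.00104) = 2.98.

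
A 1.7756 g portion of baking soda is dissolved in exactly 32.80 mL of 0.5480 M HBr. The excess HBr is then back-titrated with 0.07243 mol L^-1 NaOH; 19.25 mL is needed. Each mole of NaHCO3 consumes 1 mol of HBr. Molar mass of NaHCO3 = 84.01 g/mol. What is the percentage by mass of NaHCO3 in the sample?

Total n(HBr) added = 0.5480 x 0.03280 = 0.01797 mol.
n(NaOH) used = 0.07243 x 0.01925 = 0.001394 mol, which equals the excess n(HBr).
So n(HBr) consumed by the sample = 0.01797 - 0.001394 = 0.01658 mol.
n(NaHCO3) = 0.01658 / 1 = 0.01658 mol.
mass NaHCO3 = 0.01658 x 84.01 = 1.393 g, so %NaHCO3 = 1.393/1.7756 x 100 = 78.4%.

78.4%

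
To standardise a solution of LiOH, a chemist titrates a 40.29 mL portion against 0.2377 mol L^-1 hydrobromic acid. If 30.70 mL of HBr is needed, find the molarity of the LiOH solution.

0.181 M

n(HBr) delivered = 0.2377 x 0.03070 = 0.007297 mol.
For a 1:1 reaction, n(LiOH) = 0.007297 mol.
[LiOH] = 0.007297 mol / 0.04029 L = 0.181 M.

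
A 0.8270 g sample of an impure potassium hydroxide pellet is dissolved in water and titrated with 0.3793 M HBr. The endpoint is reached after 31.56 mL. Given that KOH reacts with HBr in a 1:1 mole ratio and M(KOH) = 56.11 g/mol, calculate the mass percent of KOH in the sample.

n(HBr) = 0.3793 x 0.03156 = 0.01197 mol.
n(KOH) = 0.01197 / 1 = 0.01197 mol.
mass of KOH = 0.01197 x 56.11 = 0.6717 g.
% purity = 0.6717 / 0.8270 x 100 = 81.2%.

81.2%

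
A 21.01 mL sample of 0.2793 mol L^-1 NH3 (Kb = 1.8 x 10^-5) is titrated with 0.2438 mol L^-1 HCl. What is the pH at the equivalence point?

n(NH3) = 0.2793 x 0.02101 = 0.005868 mol; V(HCl) at equivalence = 0.005868/0.2438 = 0.02407 L.
At equivalence the base is fully converted to NH4+; total volume = 0.04508 L, so [NH4+] = 0.005868/0.04508 = 0.1302 M.
Ka(NH4+) = Kw/Kb = 1.0e-14 / 1.8 x 10^-5 = 5.56e-10.
[H^+] = sqrt(Ka x [NH4+]) = sqrt(5.56e-10 x 0.1302) = 8.50e-6 M.
pH = -log(8.50e-6) = 5.07.

5.07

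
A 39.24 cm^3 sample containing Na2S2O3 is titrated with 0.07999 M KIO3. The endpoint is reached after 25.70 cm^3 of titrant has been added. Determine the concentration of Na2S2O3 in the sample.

n(KIO3) = 0.07999 x 0.02570 = 0.002056 mol.
From the balanced equation, 1 mol KIO3 reacts with 6 mol Na2S2O3, so n(Na2S2O3) = 0.002056 x 6/1 = 0.01233 mol.
[Na2S2O3] = 0.01233 / 0.03924 L = 0.314 M.

0.314 M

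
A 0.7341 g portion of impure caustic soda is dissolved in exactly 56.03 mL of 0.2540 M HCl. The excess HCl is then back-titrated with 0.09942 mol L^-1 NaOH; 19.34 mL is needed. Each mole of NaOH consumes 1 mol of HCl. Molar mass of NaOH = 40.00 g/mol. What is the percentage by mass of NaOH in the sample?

Total n(HCl) added = 0.2540 x 0.05603 = 0.01423 mol.
n(NaOH) used = 0.09942 x 0.01934 = 0.001923 mol, which equals the excess n(HCl).
So n(HCl) consumed by the sample = 0.01423 - 0.001923 = 0.01231 mol.
n(NaOH) = 0.01231 / 1 = 0.01231 mol.
mass NaOH = 0.01231 x 40.00 = 0.4924 g, so %NaOH = 0.4924/0.7341 x 100 = 67.1%.

67.1%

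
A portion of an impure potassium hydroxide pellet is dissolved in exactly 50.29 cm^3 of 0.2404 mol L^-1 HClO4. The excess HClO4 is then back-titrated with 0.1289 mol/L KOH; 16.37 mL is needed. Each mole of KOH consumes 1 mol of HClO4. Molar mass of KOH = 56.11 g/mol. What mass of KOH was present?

Total n(HClO4) added = 0.2404 x 0.05029 = 0.01209 mol.
n(KOH) used = 0.1289 x 0.01637 = 0.002110 mol, which equals the excess n(HClO4).
So n(HClO4) consumed by the sample = 0.01209 - 0.002110 = 0.009980 mol.
n(KOH) = 0.009980 / 1 = 0.009980 mol.
mass = 0.009980 mol x 56.11 g/mol = 0.560 g.

0.560 g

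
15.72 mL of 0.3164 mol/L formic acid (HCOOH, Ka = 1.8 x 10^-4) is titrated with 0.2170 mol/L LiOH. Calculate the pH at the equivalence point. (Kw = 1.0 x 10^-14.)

n(HCOOH) = 0.3164 x 0.01572 = 0.004974 mol; V(LiOH) at equivalence = 0.004974/0.2170 = 0.02292 L.
At equivalence all the acid is converted to HCOO-; total volume = 0.01572 + 0.02292 = 0.03864 L, so [HCOO-] = 0.004974/0.03864 = 0.1287 M.
Kb = Kw/Ka = 1.0e-14 / 1.8 x 10^-4 = 5.56e-11.
[OH^-] = sqrt(Kb x [HCOO-]) = sqrt(5.56e-11 x 0.1287) = 2.67e-6 M.
pOH = 5.57, so pH = 14.00 - 5.57 = 8.43.

8.43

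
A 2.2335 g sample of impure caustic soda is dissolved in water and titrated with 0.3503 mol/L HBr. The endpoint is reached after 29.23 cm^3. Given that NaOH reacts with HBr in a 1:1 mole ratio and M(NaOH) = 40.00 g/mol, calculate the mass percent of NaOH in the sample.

n(HBr) = 0.3503 x 0.02923 = 0.01024 mol.
n(NaOH) = 0.01024 / 1 = 0.01024 mol.
mass of NaOH = 0.01024 x 40.00 = 0.4096 g.
% purity = 0.4096 / 2.2335 x 100 = 18.3%.

18.3%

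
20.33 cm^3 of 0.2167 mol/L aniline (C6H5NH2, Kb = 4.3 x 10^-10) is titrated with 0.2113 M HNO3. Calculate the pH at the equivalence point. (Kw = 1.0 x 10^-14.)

2.80

n(C6H5NH2) = 0.2167 x 0.02033 = 0.004406 mol; V(HNO3) at equivalence = 0.004406/0.2113 = 0.02085 L.
At equivalence the base is fully converted to C6H5NH3+; total volume = 0.04118 L, so [C6H5NH3+] = 0.004406/0.04118 = 0.1070 M.
Ka(C6H5NH3+) = Kw/Kb = 1.0e-14 / 4.3 x 10^-10 = 2.33e-5.
[H^+] = sqrt(Ka x [C6H5NH3+]) = sqrt(2.33e-5 x 0.1070) = 0.00158 M.
pH = -log(0.00158) = 2.80.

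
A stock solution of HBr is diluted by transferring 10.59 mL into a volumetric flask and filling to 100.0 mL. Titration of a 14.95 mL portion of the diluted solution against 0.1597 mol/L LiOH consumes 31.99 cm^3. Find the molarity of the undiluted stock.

n(LiOH) = 0.1597 x 0.03199 = 0.005109 mol.
n(HBr) in the aliquot = 0.005109 mol.
[diluted HBr] = 0.005109 / 0.01495 = 0.3417 M.
Dilution factor = 100.0/10.59 = 9.443, so [stock] = 0.3417 x 9.443 = 3.23 M.

3.23 M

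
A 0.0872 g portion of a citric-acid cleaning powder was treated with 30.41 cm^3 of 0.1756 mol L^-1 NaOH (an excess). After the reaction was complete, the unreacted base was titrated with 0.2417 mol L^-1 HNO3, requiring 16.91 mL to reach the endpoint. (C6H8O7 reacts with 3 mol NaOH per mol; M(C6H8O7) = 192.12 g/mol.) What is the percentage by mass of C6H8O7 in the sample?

92.0%

Total n(NaOH) added = 0.1756 x 0.03041 = 0.005340 mol.
n(HNO3) used = 0.2417 x 0.01691 = 0.004087 mol, which equals the excess n(NaOH).
So n(NaOH) consumed by the sample = 0.005340 - 0.004087 = 0.001253 mol.
n(C6H8O7) = 0.001253 / 3 = 0.0004176 mol.
mass C6H8O7 = 0.0004176 x 192.12 = 0.08023 g, so %C6H8O7 = 0.08023/0.0872 x 100 = 92.0%.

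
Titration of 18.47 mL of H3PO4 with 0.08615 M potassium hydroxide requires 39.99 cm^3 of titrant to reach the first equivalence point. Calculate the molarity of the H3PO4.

n(KOH) = 0.08615 x 0.03999 = 0.003445 mol.
At the first equivalence point, 1 mol OH^- react per mol H3PO4, so n(H3PO4) = 0.003445 / 1 = 0.003445 mol.
[H3PO4] = 0.003445 / 0.01847 L = 0.187 M.

0.187 M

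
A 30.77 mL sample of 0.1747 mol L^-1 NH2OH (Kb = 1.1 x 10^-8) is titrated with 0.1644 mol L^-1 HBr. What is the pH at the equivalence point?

n(NH2OH) = 0.1747 x 0.03077 = 0.005376 mol; V(HBr) at equivalence = 0.005376/0.1644 = 0.03270 L.
At equivalence the base is fully converted to NH3OH+; total volume = 0.06347 L, so [NH3OH+] = 0.005376/0.06347 = 0.08470 M.
Ka(NH3OH+) = Kw/Kb = 1.0e-14 / 1.1 x 10^-8 = 9.09e-7.
[H^+] = sqrt(Ka x [NH3OH+]) = sqrt(9.09e-7 x 0.08470) = 0.000277 M.
pH = -log(0.000277) = 3.56.

3.56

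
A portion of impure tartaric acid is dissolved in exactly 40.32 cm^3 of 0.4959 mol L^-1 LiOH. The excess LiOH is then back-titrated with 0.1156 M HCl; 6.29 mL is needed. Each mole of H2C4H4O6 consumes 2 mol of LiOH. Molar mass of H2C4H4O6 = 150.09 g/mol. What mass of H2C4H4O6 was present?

1.45 g

Total n(LiOH) added = 0.4959 x 0.04032 = 0.01999 mol.
n(HCl) used = 0.1156 x 0.006290 = 0.0007271 mol, which equals the excess n(LiOH).
So n(LiOH) consumed by the sample = 0.01999 - 0.0007271 = 0.01927 mol.
n(H2C4H4O6) = 0.01927 / 2 = 0.009634 mol.
mass = 0.009634 mol x 150.09 g/mol = 1.45 g.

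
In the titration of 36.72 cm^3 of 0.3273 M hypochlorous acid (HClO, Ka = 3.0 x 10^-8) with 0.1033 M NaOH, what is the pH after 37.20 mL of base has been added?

7.19

Initial n(HClO) = 0.3273 x 0.03672 = 0.01202 mol.
n(NaOH) added = 0.1033 x 0.03720 = 0.003843 mol, converting that many moles of HClO to ClO-.
Remaining n(HClO) = 0.008176 mol; n(ClO-) = 0.003843 mol.
By Henderson-Hasselbalch, pH = pKa + log([A^-]/[HA]) = 7.52 + log(0.003843/0.008176) = 7.52 + (-0.33) = 7.19.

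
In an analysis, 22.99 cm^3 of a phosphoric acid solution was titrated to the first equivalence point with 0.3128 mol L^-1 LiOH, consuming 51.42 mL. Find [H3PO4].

n(LiOH) = 0.3128 x 0.05142 = 0.01608 mol.
At the first equivalence point, 1 mol OH^- react per mol H3PO4, so n(H3PO4) = 0.01608 / 1 = 0.01608 mol.
[H3PO4] = 0.01608 / 0.02299 L = 0.700 M.

0.700 M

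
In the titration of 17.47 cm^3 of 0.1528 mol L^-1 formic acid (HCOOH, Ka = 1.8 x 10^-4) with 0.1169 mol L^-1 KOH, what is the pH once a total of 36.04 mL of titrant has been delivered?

n(acid) = 0.1528 x 0.01747 = 0.002669 mol; n(KOH) added = 0.1169 x 0.03604 = 0.004213 mol.
Base is in excess by 0.004213 - 0.002669 = 0.001544 mol in a total volume of 0.05351 L.
[OH^-] = 0.001544/0.05351 = 0.02885 M, so pOH = 1.54 and pH = 14.00 - 1.54 = 12.46.

12.46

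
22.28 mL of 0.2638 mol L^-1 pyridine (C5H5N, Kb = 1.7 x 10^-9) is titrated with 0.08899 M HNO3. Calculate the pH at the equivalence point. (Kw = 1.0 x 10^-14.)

n(C5H5N) = 0.2638 x 0.02228 = 0.005877 mol; V(HNO3) at equivalence = 0.005877/0.08899 = 0.06605 L.
At equivalence the base is fully converted to C5H5NH+; total volume = 0.08833 L, so [C5H5NH+] = 0.005877/0.08833 = 0.06654 M.
Ka(C5H5NH+) = Kw/Kb = 1.0e-14 / 1.7 x 10^-9 = 5.88e-6.
[H^+] = sqrt(Ka x [C5H5NH+]) = sqrt(5.88e-6 x 0.06654) = 0.000626 M.
pH = -log(0.000626) = 3.20.

3.20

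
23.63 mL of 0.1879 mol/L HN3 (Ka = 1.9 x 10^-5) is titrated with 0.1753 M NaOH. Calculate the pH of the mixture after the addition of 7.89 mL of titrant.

Initial n(HN3) = 0.1879 x 0.02363 = 0.004440 mol.
n(NaOH) added = 0.1753 x 0.007890 = 0.001383 mol, converting that many moles of HN3 to N3-.
Remaining n(HN3) = 0.003057 mol; n(N3-) = 0.001383 mol.
By Henderson-Hasselbalch, pH = pKa + log([A^-]/[HA]) = 4.72 + log(0.001383/0.003057) = 4.72 + (-0.34) = 4.38.

4.38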